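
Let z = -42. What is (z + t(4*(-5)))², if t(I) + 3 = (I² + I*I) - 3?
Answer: 565504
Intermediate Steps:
t(I) = -6 + 2*I² (t(I) = -3 + ((I² + I*I) - 3) = -3 + ((I² + I²) - 3) = -3 + (2*I² - 3) = -3 + (-3 + 2*I²) = -6 + 2*I²)
(z + t(4*(-5)))² = (-42 + (-6 + 2*(4*(-5))²))² = (-42 + (-6 + 2*(-20)²))² = (-42 + (-6 + 2*400))² = (-42 + (-6 + 800))² = (-42 + 794)² = 752² = 565504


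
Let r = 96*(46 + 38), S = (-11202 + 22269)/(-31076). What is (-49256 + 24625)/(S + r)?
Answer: -45025468/14740341 ≈ -3.0546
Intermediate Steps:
S = -651/1828 (S = 11067*(-1/31076) = -651/1828 ≈ -0.35613)
r = 8064 (r = 96*84 = 8064)
(-49256 + 24625)/(S + r) = (-49256 + 24625)/(-651/1828 + 8064) = -24631/14740341/1828 = -24631*1828/14740341 = -45025468/14740341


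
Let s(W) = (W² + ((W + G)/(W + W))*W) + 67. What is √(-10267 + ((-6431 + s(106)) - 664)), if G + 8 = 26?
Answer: I*√5997 ≈ 77.44*I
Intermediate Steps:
G = 18 (G = -8 + 26 = 18)
s(W) = 76 + W² + W/2 (s(W) = (W² + ((W + 18)/(W + W))*W) + 67 = (W² + ((18 + W)/((2*W)))*W) + 67 = (W² + ((18 + W)*(1/(2*W)))*W) + 67 = (W² + ((18 + W)/(2*W))*W) + 67 = (W² + (9 + W/2)) + 67 = (9 + W² + W/2) + 67 = 76 + W² + W/2)
√(-10267 + ((-6431 + s(106)) - 664)) = √(-10267 + ((-6431 + (76 + 106² + (½)*106)) - 664)) = √(-10267 + ((-6431 + (76 + 11236 + 53)) - 664)) = √(-10267 + ((-6431 + 11365) - 664)) = √(-10267 + (4934 - 664)) = √(-10267 + 4270) = √(-5997) = I*√5997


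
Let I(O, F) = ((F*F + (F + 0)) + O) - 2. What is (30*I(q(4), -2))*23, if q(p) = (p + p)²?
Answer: 44160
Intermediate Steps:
q(p) = 4*p² (q(p) = (2*p)² = 4*p²)
I(O, F) = -2 + F + O + F² (I(O, F) = ((F² + F) + O) - 2 = ((F + F²) + O) - 2 = (F + O + F²) - 2 = -2 + F + O + F²)
(30*I(q(4), -2))*23 = (30*(-2 - 2 + 4*4² + (-2)²))*23 = (30*(-2 - 2 + 4*16 + 4))*23 = (30*(-2 - 2 + 64 + 4))*23 = (30*64)*23 = 1920*23 = 44160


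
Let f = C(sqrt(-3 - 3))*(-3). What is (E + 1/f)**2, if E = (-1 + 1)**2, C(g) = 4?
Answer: 1/144 ≈ 0.0069444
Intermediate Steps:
f = -12 (f = 4*(-3) = -12)
E = 0 (E = 0**2 = 0)
(E + 1/f)**2 = (0 + 1/(-12))**2 = (0 - 1/12)**2 = (-1/12)**2 = 1/144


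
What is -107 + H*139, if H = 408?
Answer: 56605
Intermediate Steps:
-107 + H*139 = -107 + 408*139 = -107 + 56712 = 56605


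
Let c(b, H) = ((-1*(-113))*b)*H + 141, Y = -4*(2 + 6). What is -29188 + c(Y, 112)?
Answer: -434039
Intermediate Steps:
Y = -32 (Y = -4*8 = -32)
c(b, H) = 141 + 113*H*b (c(b, H) = (113*b)*H + 141 = 113*H*b + 141 = 141 + 113*H*b)
-29188 + c(Y, 112) = -29188 + (141 + 113*112*(-32)) = -29188 + (141 - 404992) = -29188 - 404851 = -434039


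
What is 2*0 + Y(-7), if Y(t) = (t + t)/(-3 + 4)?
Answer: -14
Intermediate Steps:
Y(t) = 2*t (Y(t) = (2*t)/1 = (2*t)*1 = 2*t)
2*0 + Y(-7) = 2*0 + 2*(-7) = 0 - 14 = -14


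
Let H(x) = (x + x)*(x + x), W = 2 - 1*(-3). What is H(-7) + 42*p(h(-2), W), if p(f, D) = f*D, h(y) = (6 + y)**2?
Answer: 3556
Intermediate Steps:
W = 5 (W = 2 + 3 = 5)
H(x) = 4*x**2 (H(x) = (2*x)*(2*x) = 4*x**2)
p(f, D) = D*f
H(-7) + 42*p(h(-2), W) = 4*(-7)**2 + 42*(5*(6 - 2)**2) = 4*49 + 42*(5*4**2) = 196 + 42*(5*16) = 196 + 42*80 = 196 + 3360 = 3556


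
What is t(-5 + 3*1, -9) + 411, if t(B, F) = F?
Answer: 402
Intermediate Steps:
t(-5 + 3*1, -9) + 411 = -9 + 411 = 402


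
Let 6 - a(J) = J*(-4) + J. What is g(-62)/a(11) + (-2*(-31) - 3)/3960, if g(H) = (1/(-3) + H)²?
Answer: 15388661/154440 ≈ 99.642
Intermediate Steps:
g(H) = (-⅓ + H)²
a(J) = 6 + 3*J (a(J) = 6 - (J*(-4) + J) = 6 - (-4*J + J) = 6 - (-3)*J = 6 + 3*J)
g(-62)/a(11) + (-2*(-31) - 3)/3960 = ((-1 + 3*(-62))²/9)/(6 + 3*11) + (-2*(-31) - 3)/3960 = ((-1 - 186)²/9)/(6 + 33) + (62 - 3)*(1/3960) = ((⅑)*(-187)²)/39 + 59*(1/3960) = ((⅑)*34969)*(1/39) + 59/3960 = (34969/9)*(1/39) + 59/3960 = 34969/351 + 59/3960 = 15388661/154440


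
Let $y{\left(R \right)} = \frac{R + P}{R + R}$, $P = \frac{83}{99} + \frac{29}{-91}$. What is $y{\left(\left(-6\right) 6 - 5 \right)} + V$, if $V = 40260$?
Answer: $\frac{29741956567}{738738} \approx 40261.0$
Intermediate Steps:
$P = \frac{4682}{9009}$ ($P = 83 \cdot \frac{1}{99} + 29 \left(- \frac{1}{91}\right) = \frac{83}{99} - \frac{29}{91} = \frac{4682}{9009} \approx 0.5197$)
$y{\left(R \right)} = \frac{\frac{4682}{9009} + R}{2 R}$ ($y{\left(R \right)} = \frac{R + \frac{4682}{9009}}{R + R} = \frac{\frac{4682}{9009} + R}{2 R}$)
$y{\left(\left(-6\right) 6 - 5 \right)} + V = \frac{4682 + 9009 \left(\left(-6\right) 6 - 5\right)}{18018 \left(\left(-6\right) 6 - 5\right)} + 40260 = \frac{4682 + 9009 \left(-36 - 5\right)}{18018 \left(-36 - 5\right)} + 40260 = \frac{4682 + 9009 \left(-41\right)}{18018 \left(-41\right)} + 40260 = \frac{1}{18018} \left(- \frac{1}{41}\right) \left(4682 - 369369\right) + 40260 = \frac{1}{18018} \left(- \frac{1}{41}\right) \left(-364687\right) + 40260 = \frac{364687}{738738} + 40260 = \frac{29741956567}{738738}$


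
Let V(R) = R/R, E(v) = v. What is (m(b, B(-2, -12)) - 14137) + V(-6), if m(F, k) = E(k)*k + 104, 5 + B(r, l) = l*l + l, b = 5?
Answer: 2097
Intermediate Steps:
V(R) = 1
B(r, l) = -5 + l + l**2 (B(r, l) = -5 + (l*l + l) = -5 + (l**2 + l) = -5 + (l + l**2) = -5 + l + l**2)
m(F, k) = 104 + k**2 (m(F, k) = k*k + 104 = k**2 + 104 = 104 + k**2)
(m(b, B(-2, -12)) - 14137) + V(-6) = ((104 + (-5 - 12 + (-12)**2)**2) - 14137) + 1 = ((104 + (-5 - 12 + 144)**2) - 14137) + 1 = ((104 + 127**2) - 14137) + 1 = ((104 + 16129) - 14137) + 1 = (16233 - 14137) + 1 = 2096 + 1 = 2097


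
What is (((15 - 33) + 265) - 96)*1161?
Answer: 175311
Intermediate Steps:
(((15 - 33) + 265) - 96)*1161 = ((-18 + 265) - 96)*1161 = (247 - 96)*1161 = 151*1161 = 175311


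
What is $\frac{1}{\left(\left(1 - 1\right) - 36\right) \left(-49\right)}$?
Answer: $\frac{1}{1764} \approx 0.00056689$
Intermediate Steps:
$\frac{1}{\left(\left(1 - 1\right) - 36\right) \left(-49\right)} = \frac{1}{\left(0 - 36\right) \left(-49\right)} = \frac{1}{\left(-36\right) \left(-49\right)} = \frac{1}{1764}$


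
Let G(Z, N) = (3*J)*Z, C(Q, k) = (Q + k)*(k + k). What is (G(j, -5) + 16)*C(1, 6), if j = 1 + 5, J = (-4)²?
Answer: 25536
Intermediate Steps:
J = 16
C(Q, k) = 2*k*(Q + k) (C(Q, k) = (Q + k)*(2*k) = 2*k*(Q + k))
j = 6
G(Z, N) = 48*Z (G(Z, N) = (3*16)*Z = 48*Z)
(G(j, -5) + 16)*C(1, 6) = (48*6 + 16)*(2*6*(1 + 6)) = (288 + 16)*(2*6*7) = 304*84 = 25536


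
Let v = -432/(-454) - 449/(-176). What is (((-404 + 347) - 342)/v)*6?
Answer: -95645088/139939 ≈ -683.48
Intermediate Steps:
v = 139939/39952 (v = -432*(-1/454) - 449*(-1/176) = 216/227 + 449/176 = 139939/39952 ≈ 3.5027)
(((-404 + 347) - 342)/v)*6 = (((-404 + 347) - 342)/(139939/39952))*6 = ((-57 - 342)*(39952/139939))*6 = -399*39952/139939*6 = -15940848/139939*6 = -95645088/139939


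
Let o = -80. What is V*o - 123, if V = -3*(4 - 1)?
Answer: 597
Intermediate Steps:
V = -9 (V = -3*3 = -9)
V*o - 123 = -9*(-80) - 123 = 720 - 123 = 597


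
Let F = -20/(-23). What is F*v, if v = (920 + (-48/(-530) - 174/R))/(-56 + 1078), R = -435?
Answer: 487860/622909 ≈ 0.78320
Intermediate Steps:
v = 24393/27083 (v = (920 + (-48/(-530) - 174/(-435)))/(-56 + 1078) = (920 + (-48*(-1/530) - 174*(-1/435)))/1022 = (920 + (24/265 + ⅖))*(1/1022) = (920 + 26/53)*(1/1022) = (48786/53)*(1/1022) = 24393/27083 ≈ 0.90068)
F = 20/23 (F = -20*(-1/23) = 20/23 ≈ 0.86957)
F*v = (20/23)*(24393/27083) = 487860/622909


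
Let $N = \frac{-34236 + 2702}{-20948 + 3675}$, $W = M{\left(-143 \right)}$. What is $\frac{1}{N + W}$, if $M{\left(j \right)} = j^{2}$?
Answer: $\frac{17273}{353247111} \approx 4.8898 \cdot 10^{-5}$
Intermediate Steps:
$W = 20449$ ($W = \left(-143\right)^{2} = 20449$)
$N = \frac{31534}{17273}$ ($N = - \frac{31534}{-17273} = \left(-31534\right) \left(- \frac{1}{17273}\right) = \frac{31534}{17273} \approx 1.8256$)
$\frac{1}{N + W} = \frac{1}{\frac{31534}{17273} + 20449} = \frac{1}{\frac{353247111}{17273}} = \frac{17273}{353247111}$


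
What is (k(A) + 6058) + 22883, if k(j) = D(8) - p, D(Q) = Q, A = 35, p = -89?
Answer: 29038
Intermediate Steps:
k(j) = 97 (k(j) = 8 - 1*(-89) = 8 + 89 = 97)
(k(A) + 6058) + 22883 = (97 + 6058) + 22883 = 6155 + 22883 = 29038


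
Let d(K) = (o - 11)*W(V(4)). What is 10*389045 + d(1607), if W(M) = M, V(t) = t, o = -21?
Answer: 3890322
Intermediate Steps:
d(K) = -128 (d(K) = (-21 - 11)*4 = -32*4 = -128)
10*389045 + d(1607) = 10*389045 - 128 = 3890450 - 128 = 3890322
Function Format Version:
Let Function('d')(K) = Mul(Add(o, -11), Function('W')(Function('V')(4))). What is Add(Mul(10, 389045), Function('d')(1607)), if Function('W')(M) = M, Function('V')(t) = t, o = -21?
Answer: 3890322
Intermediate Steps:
Function('d')(K) = -128 (Function('d')(K) = Mul(Add(-21, -11), 4) = Mul(-32, 4) = -128)
Add(Mul(10, 389045), Function('d')(1607)) = Add(Mul(10, 389045), -128) = Add(3890450, -128) = 3890322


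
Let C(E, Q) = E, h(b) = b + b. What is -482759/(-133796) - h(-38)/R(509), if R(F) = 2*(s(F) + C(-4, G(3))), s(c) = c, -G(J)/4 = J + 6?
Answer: 248877543/67566980 ≈ 3.6834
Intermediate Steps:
h(b) = 2*b
G(J) = -24 - 4*J (G(J) = -4*(J + 6) = -4*(6 + J) = -24 - 4*J)
R(F) = -8 + 2*F (R(F) = 2*(F - 4) = 2*(-4 + F) = -8 + 2*F)
-482759/(-133796) - h(-38)/R(509) = -482759/(-133796) - 2*(-38)/(-8 + 2*509) = -482759*(-1/133796) - (-76)/(-8 + 1018) = 482759/133796 - (-76)/1010 = 482759/133796 - 1*(-38/505) = 482759/133796 + 38/505 = 248877543/67566980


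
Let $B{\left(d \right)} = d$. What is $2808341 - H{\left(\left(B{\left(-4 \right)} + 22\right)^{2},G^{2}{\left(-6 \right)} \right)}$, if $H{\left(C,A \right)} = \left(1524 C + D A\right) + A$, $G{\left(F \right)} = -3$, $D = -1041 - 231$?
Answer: $2326004$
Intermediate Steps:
$D = -1272$
$H{\left(C,A \right)} = - 1271 A + 1524 C$ ($H{\left(C,A \right)} = \left(1524 C - 1272 A\right) + A = \left(- 1272 A + 1524 C\right) + A = - 1271 A + 1524 C$)
$2808341 - H{\left(\left(B{\left(-4 \right)} + 22\right)^{2},G^{2}{\left(-6 \right)} \right)} = 2808341 - \left(- 1271 \left(-3\right)^{2} + 1524 \left(-4 + 22\right)^{2}\right) = 2808341 - \left(\left(-1271\right) 9 + 1524 \cdot 18^{2}\right) = 2808341 - \left(-11439 + 1524 \cdot 324\right) = 2808341 - \left(-11439 + 493776\right) = 2808341 - 482337 = 2326004$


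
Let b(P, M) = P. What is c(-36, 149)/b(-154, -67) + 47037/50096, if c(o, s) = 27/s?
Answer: 538979205/574751408 ≈ 0.93776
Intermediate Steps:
c(-36, 149)/b(-154, -67) + 47037/50096 = (27/149)/(-154) + 47037/50096 = (27*(1/149))*(-1/154) + 47037*(1/50096) = (27/149)*(-1/154) + 47037/50096 = -27/22946 + 47037/50096 = 538979205/574751408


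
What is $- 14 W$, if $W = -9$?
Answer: $126$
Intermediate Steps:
$- 14 W = \left(-14\right) \left(-9\right) = 126$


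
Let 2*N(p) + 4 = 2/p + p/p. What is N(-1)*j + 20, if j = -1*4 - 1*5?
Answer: 85/2 ≈ 42.500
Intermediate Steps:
j = -9 (j = -4 - 5 = -9)
N(p) = -3/2 + 1/p (N(p) = -2 + (2/p + p/p)/2 = -2 + (2/p + 1)/2 = -2 + (1 + 2/p)/2 = -2 + (½ + 1/p) = -3/2 + 1/p)
N(-1)*j + 20 = (-3/2 + 1/(-1))*(-9) + 20 = (-3/2 - 1)*(-9) + 20 = -5/2*(-9) + 20 = 45/2 + 20 = 85/2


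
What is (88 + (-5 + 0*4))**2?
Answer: 6889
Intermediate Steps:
(88 + (-5 + 0*4))**2 = (88 + (-5 + 0))**2 = (88 - 5)**2 = 83**2 = 6889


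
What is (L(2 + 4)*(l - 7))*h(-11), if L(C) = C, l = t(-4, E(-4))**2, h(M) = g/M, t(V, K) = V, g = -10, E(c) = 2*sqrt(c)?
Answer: 540/11 ≈ 49.091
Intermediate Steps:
h(M) = -10/M
l = 16 (l = (-4)**2 = 16)
(L(2 + 4)*(l - 7))*h(-11) = ((2 + 4)*(16 - 7))*(-10/(-11)) = (6*9)*(-10*(-1/11)) = 54*(10/11) = 540/11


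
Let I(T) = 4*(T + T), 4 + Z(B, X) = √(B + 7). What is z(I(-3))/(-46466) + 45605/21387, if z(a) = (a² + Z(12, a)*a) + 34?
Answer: 1051991354/496884171 + 12*√19/23233 ≈ 2.1194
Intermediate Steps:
Z(B, X) = -4 + √(7 + B) (Z(B, X) = -4 + √(B + 7) = -4 + √(7 + B))
I(T) = 8*T (I(T) = 4*(2*T) = 8*T)
z(a) = 34 + a² + a*(-4 + √19) (z(a) = (a² + (-4 + √(7 + 12))*a) + 34 = (a² + (-4 + √19)*a) + 34 = (a² + a*(-4 + √19)) + 34 = 34 + a² + a*(-4 + √19))
z(I(-3))/(-46466) + 45605/21387 = (34 + (8*(-3))² - 8*(-3)*(4 - √19))/(-46466) + 45605/21387 = (34 + (-24)² - 1*(-24)*(4 - √19))*(-1/46466) + 45605*(1/21387) = (34 + 576 + (96 - 24*√19))*(-1/46466) + 45605/21387 = (706 - 24*√19)*(-1/46466) + 45605/21387 = (-353/23233 + 12*√19/23233) + 45605/21387 = 1051991354/496884171 + 12*√19/23233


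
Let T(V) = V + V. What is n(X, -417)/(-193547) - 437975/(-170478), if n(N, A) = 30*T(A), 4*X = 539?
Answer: 89034106885/32995505466 ≈ 2.6984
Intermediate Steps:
X = 539/4 (X = (¼)*539 = 539/4 ≈ 134.75)
T(V) = 2*V
n(N, A) = 60*A (n(N, A) = 30*(2*A) = 60*A)
n(X, -417)/(-193547) - 437975/(-170478) = (60*(-417))/(-193547) - 437975/(-170478) = -25020*(-1/193547) - 437975*(-1/170478) = 25020/193547 + 437975/170478 = 89034106885/32995505466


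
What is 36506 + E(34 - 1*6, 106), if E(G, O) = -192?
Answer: 36314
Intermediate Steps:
36506 + E(34 - 1*6, 106) = 36506 - 192 = 36314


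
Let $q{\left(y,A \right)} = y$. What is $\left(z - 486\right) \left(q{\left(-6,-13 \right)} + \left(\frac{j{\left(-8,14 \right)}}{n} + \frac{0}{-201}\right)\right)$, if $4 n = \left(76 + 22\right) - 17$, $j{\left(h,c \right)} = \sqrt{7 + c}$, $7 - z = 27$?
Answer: $3036 - \frac{2024 \sqrt{21}}{81} \approx 2921.5$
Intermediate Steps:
$z = -20$ ($z = 7 - 27 = -20$)
$n = \frac{81}{4}$ ($n = \frac{\left(76 + 22\right) - 17}{4} = \frac{98 - 17}{4} = \frac{1}{4} \cdot 81 = \frac{81}{4} \approx 20.25$)
$\left(z - 486\right) \left(q{\left(-6,-13 \right)} + \left(\frac{j{\left(-8,14 \right)}}{n} + \frac{0}{-201}\right)\right) = \left(-20 - 486\right) \left(-6 + \left(\frac{\sqrt{7 + 14}}{\frac{81}{4}} + \frac{0}{-201}\right)\right) = - 506 \left(-6 + \left(\sqrt{21} \cdot \frac{4}{81} + 0 \left(- \frac{1}{201}\right)\right)\right) = - 506 \left(-6 + \left(\frac{4 \sqrt{21}}{81} + 0\right)\right) = - 506 \left(-6 + \frac{4 \sqrt{21}}{81}\right) = 3036 - \frac{2024 \sqrt{21}}{81}$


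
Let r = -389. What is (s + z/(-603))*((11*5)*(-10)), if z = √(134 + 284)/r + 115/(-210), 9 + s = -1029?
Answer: 7229300375/12663 - 550*√418/234567 ≈ 5.7090e+5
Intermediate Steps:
s = -1038 (s = -9 - 1029 = -1038)
z = -23/42 - √418/389 (z = √(134 + 284)/(-389) + 115/(-210) = √418*(-1/389) + 115*(-1/210) = -√418/389 - 23/42 = -23/42 - √418/389 ≈ -0.60018)
(s + z/(-603))*((11*5)*(-10)) = (-1038 + (-23/42 - √418/389)/(-603))*((11*5)*(-10)) = (-1038 + (-23/42 - √418/389)*(-1/603))*(55*(-10)) = (-1038 + (23/25326 + √418/234567))*(-550) = (-26288365/25326 + √418/234567)*(-550) = 7229300375/12663 - 550*√418/234567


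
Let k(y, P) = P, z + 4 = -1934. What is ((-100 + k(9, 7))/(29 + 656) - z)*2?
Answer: 2654874/685 ≈ 3875.7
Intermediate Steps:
z = -1938 (z = -4 - 1934 = -1938)
((-100 + k(9, 7))/(29 + 656) - z)*2 = ((-100 + 7)/(29 + 656) - 1*(-1938))*2 = (-93/685 + 1938)*2 = (1327437/685)*2 = 2654874/685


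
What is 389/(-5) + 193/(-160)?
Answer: -12641/160 ≈ -79.006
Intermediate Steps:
389/(-5) + 193/(-160) = 389*(-1/5) + 193*(-1/160) = -389/5 - 193/160 = -12641/160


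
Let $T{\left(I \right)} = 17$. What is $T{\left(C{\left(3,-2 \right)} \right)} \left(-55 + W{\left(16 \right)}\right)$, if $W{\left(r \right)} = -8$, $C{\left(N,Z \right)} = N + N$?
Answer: $-1071$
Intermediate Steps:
$C{\left(N,Z \right)} = 2 N$
$T{\left(C{\left(3,-2 \right)} \right)} \left(-55 + W{\left(16 \right)}\right) = 17 \left(-55 - 8\right) = 17 \left(-63\right) = -1071$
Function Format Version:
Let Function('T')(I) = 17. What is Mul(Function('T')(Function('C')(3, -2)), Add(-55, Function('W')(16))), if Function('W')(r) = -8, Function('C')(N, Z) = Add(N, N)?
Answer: -1071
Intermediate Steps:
Function('C')(N, Z) = Mul(2, N)
Mul(Function('T')(Function('C')(3, -2)), Add(-55, Function('W')(16))) = Mul(17, Add(-55, -8)) = Mul(17, -63) = -1071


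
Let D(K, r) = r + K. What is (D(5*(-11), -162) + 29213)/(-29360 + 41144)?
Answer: 7249/2946 ≈ 2.4606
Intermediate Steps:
D(K, r) = K + r
(D(5*(-11), -162) + 29213)/(-29360 + 41144) = ((5*(-11) - 162) + 29213)/(-29360 + 41144) = ((-55 - 162) + 29213)/11784 = (-217 + 29213)*(1/11784) = 28996*(1/11784) = 7249/2946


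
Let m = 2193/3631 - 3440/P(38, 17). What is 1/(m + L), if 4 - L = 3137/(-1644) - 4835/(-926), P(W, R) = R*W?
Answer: -892712416836/3601508078795 ≈ -0.24787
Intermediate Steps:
m = -5536981/1172813 (m = 2193/3631 - 3440/(17*38) = 2193*(1/3631) - 3440/646 = 2193/3631 - 3440*1/646 = 2193/3631 - 1720/323 = -5536981/1172813 ≈ -4.7211)
L = 522749/761172 (L = 4 - (3137/(-1644) - 4835/(-926)) = 4 - (3137*(-1/1644) - 4835*(-1/926)) = 4 - (-3137/1644 + 4835/926) = 4 - 1*2521939/761172 = 4 - 2521939/761172 = 522749/761172 ≈ 0.68677)
1/(m + L) = 1/(-5536981/1172813 + 522749/761172) = 1/(-3601508078795/892712416836) = -892712416836/3601508078795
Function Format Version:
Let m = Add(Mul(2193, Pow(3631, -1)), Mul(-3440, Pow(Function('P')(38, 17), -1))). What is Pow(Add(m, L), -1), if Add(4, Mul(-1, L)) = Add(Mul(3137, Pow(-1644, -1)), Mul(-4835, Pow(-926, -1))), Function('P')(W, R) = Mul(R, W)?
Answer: Rational(-892712416836, 3601508078795) ≈ -0.24787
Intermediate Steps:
m = Rational(-5536981, 1172813) (m = Add(Mul(2193, Pow(3631, -1)), Mul(-3440, Pow(Mul(17, 38), -1))) = Add(Mul(2193, Rational(1, 3631)), Mul(-3440, Pow(646, -1))) = Add(Rational(2193, 3631), Mul(-3440, Rational(1, 646))) = Add(Rational(2193, 3631), Rational(-1720, 323)) = Rational(-5536981, 1172813) ≈ -4.7211)
L = Rational(522749, 761172) (L = Add(4, Mul(-1, Add(Mul(3137, Pow(-1644, -1)), Mul(-4835, Pow(-926, -1))))) = Add(4, Mul(-1, Add(Mul(3137, Rational(-1, 1644)), Mul(-4835, Rational(-1, 926))))) = Add(4, Mul(-1, Add(Rational(-3137, 1644), Rational(4835, 926)))) = Add(4, Mul(-1, Rational(2521939, 761172))) = Add(4, Rational(-2521939, 761172)) = Rational(522749, 761172) ≈ 0.68677)
Pow(Add(m, L), -1) = Pow(Add(Rational(-5536981, 1172813), Rational(522749, 761172)), -1) = Pow(Rational(-3601508078795, 892712416836), -1) = Rational(-892712416836, 3601508078795)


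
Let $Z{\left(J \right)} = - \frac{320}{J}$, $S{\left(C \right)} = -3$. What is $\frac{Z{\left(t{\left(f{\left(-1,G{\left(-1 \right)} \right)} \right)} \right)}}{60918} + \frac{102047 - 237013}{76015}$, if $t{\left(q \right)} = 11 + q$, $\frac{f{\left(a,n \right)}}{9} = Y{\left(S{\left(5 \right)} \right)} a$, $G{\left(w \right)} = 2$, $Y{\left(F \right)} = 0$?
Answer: $- \frac{45232385734}{25468749735} \approx -1.776$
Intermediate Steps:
$f{\left(a,n \right)} = 0$ ($f{\left(a,n \right)} = 9 \cdot 0 a = 9 \cdot 0 = 0$)
$\frac{Z{\left(t{\left(f{\left(-1,G{\left(-1 \right)} \right)} \right)} \right)}}{60918} + \frac{102047 - 237013}{76015} = \frac{\left(-320\right) \frac{1}{11 + 0}}{60918} + \frac{102047 - 237013}{76015} = - \frac{320}{11} \cdot \frac{1}{60918} - \frac{134966}{76015} = \left(-320\right) \frac{1}{11} \cdot \frac{1}{60918} - \frac{134966}{76015} = \left(- \frac{320}{11}\right) \frac{1}{60918} - \frac{134966}{76015} = - \frac{160}{335049} - \frac{134966}{76015} = - \frac{45232385734}{25468749735}$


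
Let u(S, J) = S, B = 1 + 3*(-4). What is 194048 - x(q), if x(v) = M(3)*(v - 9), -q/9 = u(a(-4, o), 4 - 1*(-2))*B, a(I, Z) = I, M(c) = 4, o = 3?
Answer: 195668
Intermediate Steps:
B = -11 (B = 1 - 12 = -11)
q = -396 (q = -(-36)*(-11) = -9*44 = -396)
x(v) = -36 + 4*v (x(v) = 4*(v - 9) = 4*(-9 + v) = -36 + 4*v)
194048 - x(q) = 194048 - (-36 + 4*(-396)) = 194048 - (-36 - 1584) = 194048 - 1*(-1620) = 194048 + 1620 = 195668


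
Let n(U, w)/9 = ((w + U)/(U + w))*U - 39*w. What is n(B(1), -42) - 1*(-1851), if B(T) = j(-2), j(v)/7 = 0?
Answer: 16593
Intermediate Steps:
j(v) = 0 (j(v) = 7*0 = 0)
B(T) = 0
n(U, w) = -351*w + 9*U (n(U, w) = 9*(((w + U)/(U + w))*U - 39*w) = 9*(((U + w)/(U + w))*U - 39*w) = 9*(1*U - 39*w) = 9*(U - 39*w) = -351*w + 9*U)
n(B(1), -42) - 1*(-1851) = (-351*(-42) + 9*0) - 1*(-1851) = (14742 + 0) + 1851 = 14742 + 1851 = 16593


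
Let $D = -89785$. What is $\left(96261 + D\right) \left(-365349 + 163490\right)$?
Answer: $-1307238884$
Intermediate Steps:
$\left(96261 + D\right) \left(-365349 + 163490\right) = \left(96261 - 89785\right) \left(-365349 + 163490\right) = 6476 \left(-201859\right) = -1307238884$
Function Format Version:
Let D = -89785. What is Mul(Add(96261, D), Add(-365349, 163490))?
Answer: -1307238884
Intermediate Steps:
Mul(Add(96261, D), Add(-365349, 163490)) = Mul(Add(96261, -89785), Add(-365349, 163490)) = Mul(6476, -201859) = -1307238884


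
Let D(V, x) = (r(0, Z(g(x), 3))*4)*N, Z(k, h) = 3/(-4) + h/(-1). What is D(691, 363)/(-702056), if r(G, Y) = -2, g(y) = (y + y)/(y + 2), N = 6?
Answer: 6/87757 ≈ 6.8371e-5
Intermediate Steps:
g(y) = 2*y/(2 + y) (g(y) = (2*y)/(2 + y) = 2*y/(2 + y))
Z(k, h) = -3/4 - h (Z(k, h) = 3*(-1/4) + h*(-1) = -3/4 - h)
D(V, x) = -48 (D(V, x) = -2*4*6 = -8*6 = -48)
D(691, 363)/(-702056) = -48/(-702056) = -48*(-1/702056) = 6/87757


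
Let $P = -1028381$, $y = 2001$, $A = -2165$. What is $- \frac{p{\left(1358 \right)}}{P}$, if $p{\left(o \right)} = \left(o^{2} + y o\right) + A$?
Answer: $\frac{4559357}{1028381} \approx 4.4335$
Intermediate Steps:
$p{\left(o \right)} = -2165 + o^{2} + 2001 o$ ($p{\left(o \right)} = \left(o^{2} + 2001 o\right) - 2165 = -2165 + o^{2} + 2001 o$)
$- \frac{p{\left(1358 \right)}}{P} = - \frac{-2165 + 1358^{2} + 2001 \cdot 1358}{-1028381} = - \frac{\left(-2165 + 1844164 + 2717358\right) \left(-1\right)}{1028381} = - \frac{4559357 \left(-1\right)}{1028381} = \left(-1\right) \left(- \frac{4559357}{1028381}\right) = \frac{4559357}{1028381}$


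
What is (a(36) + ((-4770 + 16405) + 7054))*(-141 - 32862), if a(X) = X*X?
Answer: -659564955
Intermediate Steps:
a(X) = X²
(a(36) + ((-4770 + 16405) + 7054))*(-141 - 32862) = (36² + ((-4770 + 16405) + 7054))*(-141 - 32862) = (1296 + (11635 + 7054))*(-33003) = (1296 + 18689)*(-33003) = 19985*(-33003) = -659564955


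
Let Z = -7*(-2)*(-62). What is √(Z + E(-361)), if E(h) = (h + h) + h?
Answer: I*√1951 ≈ 44.17*I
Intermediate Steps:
E(h) = 3*h (E(h) = 2*h + h = 3*h)
Z = -868 (Z = 14*(-62) = -868)
√(Z + E(-361)) = √(-868 + 3*(-361)) = √(-868 - 1083) = √(-1951) = I*√1951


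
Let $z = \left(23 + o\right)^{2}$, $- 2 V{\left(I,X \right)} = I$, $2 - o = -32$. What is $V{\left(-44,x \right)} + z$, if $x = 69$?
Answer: $3271$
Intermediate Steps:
$o = 34$ ($o = 2 - -32 = 2 + 32 = 34$)
$V{\left(I,X \right)} = - \frac{I}{2}$
$z = 3249$ ($z = \left(23 + 34\right)^{2} = 57^{2} = 3249$)
$V{\left(-44,x \right)} + z = \left(- \frac{1}{2}\right) \left(-44\right) + 3249 = 22 + 3249 = 3271$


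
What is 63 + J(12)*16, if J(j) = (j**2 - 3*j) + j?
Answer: 1983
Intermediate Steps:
J(j) = j**2 - 2*j
63 + J(12)*16 = 63 + (12*(-2 + 12))*16 = 63 + (12*10)*16 = 63 + 120*16 = 63 + 1920 = 1983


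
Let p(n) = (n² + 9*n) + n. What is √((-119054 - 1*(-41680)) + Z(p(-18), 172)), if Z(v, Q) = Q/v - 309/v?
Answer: I*√11141993/12 ≈ 278.16*I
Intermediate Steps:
p(n) = n² + 10*n
Z(v, Q) = -309/v + Q/v
√((-119054 - 1*(-41680)) + Z(p(-18), 172)) = √((-119054 - 1*(-41680)) + (-309 + 172)/((-18*(10 - 18)))) = √((-119054 + 41680) - 137/(-18*(-8))) = √(-77374 - 137/144) = √(-11141993/144) = I*√11141993/12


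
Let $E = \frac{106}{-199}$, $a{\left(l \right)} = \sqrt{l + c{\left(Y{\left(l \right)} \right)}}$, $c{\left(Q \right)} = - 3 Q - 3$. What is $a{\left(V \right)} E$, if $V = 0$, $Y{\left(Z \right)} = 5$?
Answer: $- \frac{318 i \sqrt{2}}{199} \approx - 2.2599 i$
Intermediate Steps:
$c{\left(Q \right)} = -3 - 3 Q$
$a{\left(l \right)} = \sqrt{-18 + l}$ ($a{\left(l \right)} = \sqrt{l - 18} = \sqrt{-18 + l}$)
$E = - \frac{106}{199}$ ($E = 106 \left(- \frac{1}{199}\right) = - \frac{106}{199} \approx -0.53266$)
$a{\left(V \right)} E = \sqrt{-18 + 0} \left(- \frac{106}{199}\right) = \sqrt{-18} \left(- \frac{106}{199}\right) = 3 i \sqrt{2} \left(- \frac{106}{199}\right) = - \frac{318 i \sqrt{2}}{199}$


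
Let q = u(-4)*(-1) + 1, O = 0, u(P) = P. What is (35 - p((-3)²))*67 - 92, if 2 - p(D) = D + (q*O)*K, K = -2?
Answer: 2722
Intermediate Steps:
q = 5 (q = -4*(-1) + 1 = 4 + 1 = 5)
p(D) = 2 - D (p(D) = 2 - (D + (5*0)*(-2)) = 2 - (D + 0*(-2)) = 2 - (D + 0) = 2 - D)
(35 - p((-3)²))*67 - 92 = (35 - (2 - 1*(-3)²))*67 - 92 = (35 - (2 - 1*9))*67 - 92 = (35 - (2 - 9))*67 - 92 = (35 - 1*(-7))*67 - 92 = (35 + 7)*67 - 92 = 42*67 - 92 = 2814 - 92 = 2722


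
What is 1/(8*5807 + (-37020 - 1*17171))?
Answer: -1/7735 ≈ -0.00012928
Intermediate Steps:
1/(8*5807 + (-37020 - 1*17171)) = 1/(46456 + (-37020 - 17171)) = 1/(46456 - 54191) = 1/(-7735) = -1/7735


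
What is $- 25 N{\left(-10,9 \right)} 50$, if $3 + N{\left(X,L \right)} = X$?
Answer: $16250$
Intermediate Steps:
$N{\left(X,L \right)} = -3 + X$
$- 25 N{\left(-10,9 \right)} 50 = - 25 \left(-3 - 10\right) 50 = \left(-25\right) \left(-13\right) 50 = 325 \cdot 50 = 16250$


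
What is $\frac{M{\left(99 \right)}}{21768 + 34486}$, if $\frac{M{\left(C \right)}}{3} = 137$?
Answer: $\frac{411}{56254} \approx 0.0073061$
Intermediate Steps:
$M{\left(C \right)} = 411$ ($M{\left(C \right)} = 3 \cdot 137 = 411$)
$\frac{M{\left(99 \right)}}{21768 + 34486} = \frac{411}{21768 + 34486} = \frac{411}{56254}$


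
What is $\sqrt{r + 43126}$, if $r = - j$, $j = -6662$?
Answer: $6 \sqrt{1383} \approx 223.13$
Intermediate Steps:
$r = 6662$ ($r = \left(-1\right) \left(-6662\right) = 6662$)
$\sqrt{r + 43126} = \sqrt{6662 + 43126} = \sqrt{49788} = 6 \sqrt{1383}$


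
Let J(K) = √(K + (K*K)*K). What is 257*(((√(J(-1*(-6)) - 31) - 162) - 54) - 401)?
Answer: -158569 + 257*I*√(31 - √222) ≈ -1.5857e+5 + 1031.2*I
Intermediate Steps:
J(K) = √(K + K³) (J(K) = √(K + K²*K) = √(K + K³))
257*(((√(J(-1*(-6)) - 31) - 162) - 54) - 401) = 257*(((√(√(-1*(-6) + (-1*(-6))³) - 31) - 162) - 54) - 401) = 257*(((√(√(6 + 6³) - 31) - 162) - 54) - 401) = 257*(((√(√(6 + 216) - 31) - 162) - 54) - 401) = 257*(((√(√222 - 31) - 162) - 54) - 401) = 257*(((√(-31 + √222) - 162) - 54) - 401) = 257*(((-162 + √(-31 + √222)) - 54) - 401) = 257*((-216 + √(-31 + √222)) - 401) = 257*(-617 + √(-31 + √222)) = -158569 + 257*√(-31 + √222)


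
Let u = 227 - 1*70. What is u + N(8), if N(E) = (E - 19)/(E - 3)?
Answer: 774/5 ≈ 154.80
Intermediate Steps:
N(E) = (-19 + E)/(-3 + E)
u = 157 (u = 227 - 70 = 157)
u + N(8) = 157 + (-19 + 8)/(-3 + 8) = 157 - 11/5 = 774/5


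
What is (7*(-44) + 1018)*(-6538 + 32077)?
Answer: 18132690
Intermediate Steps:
(7*(-44) + 1018)*(-6538 + 32077) = (-308 + 1018)*25539 = 710*25539 = 18132690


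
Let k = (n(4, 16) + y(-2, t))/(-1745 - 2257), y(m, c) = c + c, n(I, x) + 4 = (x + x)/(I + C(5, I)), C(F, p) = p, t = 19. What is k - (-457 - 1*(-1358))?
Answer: -1802920/2001 ≈ -901.01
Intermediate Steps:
n(I, x) = -4 + x/I (n(I, x) = -4 + (x + x)/(I + I) = -4 + (2*x)/((2*I)) = -4 + (2*x)*(1/(2*I)) = -4 + x/I)
y(m, c) = 2*c
k = -19/2001 (k = ((-4 + 16/4) + 2*19)/(-1745 - 2257) = ((-4 + 16*(1/4)) + 38)/(-4002) = ((-4 + 4) + 38)*(-1/4002) = (0 + 38)*(-1/4002) = 38*(-1/4002) = -19/2001 ≈ -0.0094953)
k - (-457 - 1*(-1358)) = -19/2001 - (-457 - 1*(-1358)) = -19/2001 - (-457 + 1358) = -19/2001 - 1*901 = -19/2001 - 901 = -1802920/2001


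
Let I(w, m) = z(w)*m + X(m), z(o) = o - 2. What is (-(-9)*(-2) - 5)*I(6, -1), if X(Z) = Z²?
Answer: 69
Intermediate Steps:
z(o) = -2 + o
I(w, m) = m² + m*(-2 + w) (I(w, m) = (-2 + w)*m + m² = m*(-2 + w) + m² = m² + m*(-2 + w))
(-(-9)*(-2) - 5)*I(6, -1) = (-(-9)*(-2) - 5)*(-(-2 - 1 + 6)) = (-3*6 - 5)*(-1*3) = (-18 - 5)*(-3) = -23*(-3) = 69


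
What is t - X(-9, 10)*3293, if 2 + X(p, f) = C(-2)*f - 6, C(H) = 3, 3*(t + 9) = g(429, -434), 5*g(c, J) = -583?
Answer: -1087408/15 ≈ -72494.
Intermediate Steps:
g(c, J) = -583/5 (g(c, J) = (1/5)*(-583) = -583/5)
t = -718/15 (t = -9 + (1/3)*(-583/5) = -9 - 583/15 = -718/15 ≈ -47.867)
X(p, f) = -8 + 3*f (X(p, f) = -2 + (3*f - 6) = -2 + (-6 + 3*f) = -8 + 3*f)
t - X(-9, 10)*3293 = -718/15 - (-8 + 3*10)*3293 = -718/15 - (-8 + 30)*3293 = -718/15 - 22*3293 = -718/15 - 1*72446 = -718/15 - 72446 = -1087408/15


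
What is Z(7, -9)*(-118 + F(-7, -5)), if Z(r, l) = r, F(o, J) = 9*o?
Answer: -1267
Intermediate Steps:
Z(7, -9)*(-118 + F(-7, -5)) = 7*(-118 + 9*(-7)) = 7*(-118 - 63) = 7*(-181) = -1267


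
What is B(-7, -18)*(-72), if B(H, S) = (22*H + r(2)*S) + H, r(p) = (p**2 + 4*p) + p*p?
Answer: 32328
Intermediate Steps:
r(p) = 2*p**2 + 4*p (r(p) = (p**2 + 4*p) + p**2 = 2*p**2 + 4*p)
B(H, S) = 16*S + 23*H (B(H, S) = (22*H + (2*2*(2 + 2))*S) + H = (22*H + (2*2*4)*S) + H = (22*H + 16*S) + H = (16*S + 22*H) + H = 16*S + 23*H)
B(-7, -18)*(-72) = (16*(-18) + 23*(-7))*(-72) = (-288 - 161)*(-72) = -449*(-72) = 32328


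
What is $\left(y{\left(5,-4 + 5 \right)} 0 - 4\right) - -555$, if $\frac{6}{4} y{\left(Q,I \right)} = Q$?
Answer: $551$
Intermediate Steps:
$y{\left(Q,I \right)} = \frac{2 Q}{3}$
$\left(y{\left(5,-4 + 5 \right)} 0 - 4\right) - -555 = \left(\frac{2}{3} \cdot 5 \cdot 0 - 4\right) - -555 = \left(\frac{10}{3} \cdot 0 - 4\right) + 555 = \left(0 - 4\right) + 555 = -4 + 555 = 551$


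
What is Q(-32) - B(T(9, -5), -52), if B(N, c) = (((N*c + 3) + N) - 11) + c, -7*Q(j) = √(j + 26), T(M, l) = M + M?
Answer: 978 - I*√6/7 ≈ 978.0 - 0.34993*I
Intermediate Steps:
T(M, l) = 2*M
Q(j) = -√(26 + j)/7 (Q(j) = -√(j + 26)/7 = -√(26 + j)/7)
B(N, c) = -8 + N + c + N*c (B(N, c) = (((3 + N*c) + N) - 11) + c = ((3 + N + N*c) - 11) + c = (-8 + N + N*c) + c = -8 + N + c + N*c)
Q(-32) - B(T(9, -5), -52) = -√(26 - 32)/7 - (-8 + 2*9 - 52 + (2*9)*(-52)) = -I*√6/7 - (-8 + 18 - 52 + 18*(-52)) = -I*√6/7 - (-8 + 18 - 52 - 936) = -I*√6/7 - 1*(-978) = -I*√6/7 + 978 = 978 - I*√6/7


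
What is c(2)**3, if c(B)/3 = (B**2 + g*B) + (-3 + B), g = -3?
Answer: -729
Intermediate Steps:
c(B) = -9 - 6*B + 3*B**2 (c(B) = 3*((B**2 - 3*B) + (-3 + B)) = 3*(-3 + B**2 - 2*B) = -9 - 6*B + 3*B**2)
c(2)**3 = (-9 - 6*2 + 3*2**2)**3 = (-9 - 12 + 3*4)**3 = (-9 - 12 + 12)**3 = (-9)**3 = -729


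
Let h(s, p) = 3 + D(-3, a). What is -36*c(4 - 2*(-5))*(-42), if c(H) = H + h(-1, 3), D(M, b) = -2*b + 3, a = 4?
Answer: 18144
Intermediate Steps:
D(M, b) = 3 - 2*b
h(s, p) = -2 (h(s, p) = 3 + (3 - 2*4) = 3 + (3 - 8) = 3 - 5 = -2)
c(H) = -2 + H (c(H) = H - 2 = -2 + H)
-36*c(4 - 2*(-5))*(-42) = -36*(-2 + (4 - 2*(-5)))*(-42) = -36*(-2 + (4 + 10))*(-42) = -36*(-2 + 14)*(-42) = -36*12*(-42) = -432*(-42) = 18144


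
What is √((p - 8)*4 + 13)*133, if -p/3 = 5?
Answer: 133*I*√79 ≈ 1182.1*I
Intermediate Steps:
p = -15 (p = -3*5 = -15)
√((p - 8)*4 + 13)*133 = √((-15 - 8)*4 + 13)*133 = √(-23*4 + 13)*133 = √(-92 + 13)*133 = √(-79)*133 = (I*√79)*133 = 133*I*√79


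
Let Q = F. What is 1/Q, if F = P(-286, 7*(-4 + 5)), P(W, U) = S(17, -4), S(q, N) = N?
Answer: -1/4 ≈ -0.25000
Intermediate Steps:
P(W, U) = -4
F = -4
Q = -4
1/Q = 1/(-4) = -1/4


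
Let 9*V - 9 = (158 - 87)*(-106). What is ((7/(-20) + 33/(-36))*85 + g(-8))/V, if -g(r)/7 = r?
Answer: 465/7517 ≈ 0.061860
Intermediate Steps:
g(r) = -7*r
V = -7517/9 (V = 1 + ((158 - 87)*(-106))/9 = 1 + (71*(-106))/9 = 1 + (1/9)*(-7526) = 1 - 7526/9 = -7517/9 ≈ -835.22)
((7/(-20) + 33/(-36))*85 + g(-8))/V = ((7/(-20) + 33/(-36))*85 - 7*(-8))/(-7517/9) = ((7*(-1/20) + 33*(-1/36))*85 + 56)*(-9/7517) = ((-7/20 - 11/12)*85 + 56)*(-9/7517) = (-19/15*85 + 56)*(-9/7517) = (-323/3 + 56)*(-9/7517) = -155/3*(-9/7517) = 465/7517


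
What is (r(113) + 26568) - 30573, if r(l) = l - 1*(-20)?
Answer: -3872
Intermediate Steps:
r(l) = 20 + l (r(l) = l + 20 = 20 + l)
(r(113) + 26568) - 30573 = ((20 + 113) + 26568) - 30573 = (133 + 26568) - 30573 = 26701 - 30573 = -3872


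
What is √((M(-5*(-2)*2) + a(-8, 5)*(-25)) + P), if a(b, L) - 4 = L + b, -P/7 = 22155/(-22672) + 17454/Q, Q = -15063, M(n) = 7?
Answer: I*√2469022446393763/28459028 ≈ 1.746*I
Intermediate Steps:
P = 1702021657/113836112 (P = -7*(22155/(-22672) + 17454/(-15063)) = -7*(22155*(-1/22672) + 17454*(-1/15063)) = -7*(-22155/22672 - 5818/5021) = -7*(-243145951/113836112) = 1702021657/113836112 ≈ 14.952)
a(b, L) = 4 + L + b (a(b, L) = 4 + (L + b) = 4 + L + b)
√((M(-5*(-2)*2) + a(-8, 5)*(-25)) + P) = √((7 + (4 + 5 - 8)*(-25)) + 1702021657/113836112) = √((7 + 1*(-25)) + 1702021657/113836112) = √((7 - 25) + 1702021657/113836112) = √(-18 + 1702021657/113836112) = √(-347028359/113836112) = I*√2469022446393763/28459028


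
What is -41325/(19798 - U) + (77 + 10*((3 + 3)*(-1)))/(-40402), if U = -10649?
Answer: -556710083/410039898 ≈ -1.3577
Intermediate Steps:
-41325/(19798 - U) + (77 + 10*((3 + 3)*(-1)))/(-40402) = -41325/(19798 - 1*(-10649)) + (77 + 10*((3 + 3)*(-1)))/(-40402) = -41325/(19798 + 10649) + (77 + 10*(6*(-1)))*(-1/40402) = -41325/30447 + (77 + 10*(-6))*(-1/40402) = -41325*1/30447 + (77 - 60)*(-1/40402) = -13775/10149 + 17*(-1/40402) = -13775/10149 - 17/40402 = -556710083/410039898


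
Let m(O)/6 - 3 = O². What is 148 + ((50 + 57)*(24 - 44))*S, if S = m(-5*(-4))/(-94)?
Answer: 2594216/47 ≈ 55196.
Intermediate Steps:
m(O) = 18 + 6*O²
S = -1209/47 (S = (18 + 6*(-5*(-4))²)/(-94) = (18 + 6*20²)*(-1/94) = (18 + 6*400)*(-1/94) = (18 + 2400)*(-1/94) = 2418*(-1/94) = -1209/47 ≈ -25.723)
148 + ((50 + 57)*(24 - 44))*S = 148 + ((50 + 57)*(24 - 44))*(-1209/47) = 148 + (107*(-20))*(-1209/47) = 148 - 2140*(-1209/47) = 148 + 2587260/47 = 2594216/47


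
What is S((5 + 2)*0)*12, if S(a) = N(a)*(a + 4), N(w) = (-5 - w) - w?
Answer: -240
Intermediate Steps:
N(w) = -5 - 2*w
S(a) = (-5 - 2*a)*(4 + a) (S(a) = (-5 - 2*a)*(a + 4) = (-5 - 2*a)*(4 + a))
S((5 + 2)*0)*12 = -(4 + (5 + 2)*0)*(5 + 2*((5 + 2)*0))*12 = -(4 + 7*0)*(5 + 2*(7*0))*12 = -(4 + 0)*(5 + 2*0)*12 = -1*4*(5 + 0)*12 = -1*4*5*12 = -20*12 = -240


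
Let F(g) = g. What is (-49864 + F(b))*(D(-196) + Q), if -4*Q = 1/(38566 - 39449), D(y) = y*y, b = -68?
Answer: -1693759762179/883 ≈ -1.9182e+9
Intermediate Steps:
D(y) = y²
Q = 1/3532 (Q = -1/(4*(38566 - 39449)) = -¼/(-883) = -¼*(-1/883) = 1/3532 ≈ 0.00028313)
(-49864 + F(b))*(D(-196) + Q) = (-49864 - 68)*((-196)² + 1/3532) = -49932*(38416 + 1/3532) = -49932*135685313/3532 = -1693759762179/883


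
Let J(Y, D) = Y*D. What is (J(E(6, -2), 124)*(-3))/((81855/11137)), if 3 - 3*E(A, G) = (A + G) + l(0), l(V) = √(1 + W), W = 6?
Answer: 1380988/81855 + 1380988*√7/81855 ≈ 61.508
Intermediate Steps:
l(V) = √7 (l(V) = √(1 + 6) = √7)
E(A, G) = 1 - A/3 - G/3 - √7/3 (E(A, G) = 1 - ((A + G) + √7)/3 = 1 - (A + G + √7)/3 = 1 + (-A/3 - G/3 - √7/3) = 1 - A/3 - G/3 - √7/3)
J(Y, D) = D*Y
(J(E(6, -2), 124)*(-3))/((81855/11137)) = ((124*(1 - ⅓*6 - ⅓*(-2) - √7/3))*(-3))/((81855/11137)) = ((124*(1 - 2 + ⅔ - √7/3))*(-3))/((81855*(1/11137))) = ((124*(-⅓ - √7/3))*(-3))/(81855/11137) = ((-124/3 - 124*√7/3)*(-3))*(11137/81855) = (124 + 124*√7)*(11137/81855) = 1380988/81855 + 1380988*√7/81855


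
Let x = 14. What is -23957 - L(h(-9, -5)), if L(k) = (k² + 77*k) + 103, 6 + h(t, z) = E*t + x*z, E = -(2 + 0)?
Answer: -22958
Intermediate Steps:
E = -2 (E = -1*2 = -2)
h(t, z) = -6 - 2*t + 14*z (h(t, z) = -6 + (-2*t + 14*z) = -6 - 2*t + 14*z)
L(k) = 103 + k² + 77*k
-23957 - L(h(-9, -5)) = -23957 - (103 + (-6 - 2*(-9) + 14*(-5))² + 77*(-6 - 2*(-9) + 14*(-5))) = -23957 - (103 + (-6 + 18 - 70)² + 77*(-6 + 18 - 70)) = -23957 - (103 + (-58)² + 77*(-58)) = -23957 - (103 + 3364 - 4466) = -23957 - 1*(-999) = -23957 + 999 = -22958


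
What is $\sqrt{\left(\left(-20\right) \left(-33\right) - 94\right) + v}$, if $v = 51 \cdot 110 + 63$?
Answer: $\sqrt{6239} \approx 78.987$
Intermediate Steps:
$v = 5673$ ($v = 5610 + 63 = 5673$)
$\sqrt{\left(\left(-20\right) \left(-33\right) - 94\right) + v} = \sqrt{\left(\left(-20\right) \left(-33\right) - 94\right) + 5673} = \sqrt{\left(660 - 94\right) + 5673} = \sqrt{566 + 5673} = \sqrt{6239}$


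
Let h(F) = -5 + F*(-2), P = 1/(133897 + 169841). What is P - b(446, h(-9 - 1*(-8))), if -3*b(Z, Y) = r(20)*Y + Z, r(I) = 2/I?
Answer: 112813358/759345 ≈ 148.57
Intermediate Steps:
P = 1/303738 ≈ 3.2923e-6
h(F) = -5 - 2*F
b(Z, Y) = -Z/3 - Y/30 (b(Z, Y) = -((2/20)*Y + Z)/3 = -((2*(1/20))*Y + Z)/3 = -(Y/10 + Z)/3 = -(Z + Y/10)/3 = -Z/3 - Y/30)
P - b(446, h(-9 - 1*(-8))) = 1/303738 - (-⅓*446 - (-5 - 2*(-9 - 1*(-8)))/30) = 1/303738 - (-446/3 - (-5 - 2*(-9 + 8))/30) = 1/303738 - (-446/3 - (-5 - 2*(-1))/30) = 1/303738 - (-446/3 - (-5 + 2)/30) = 1/303738 - (-446/3 - 1/30*(-3)) = 1/303738 - (-446/3 + ⅒) = 1/303738 - 1*(-4457/30) = 1/303738 + 4457/30 = 112813358/759345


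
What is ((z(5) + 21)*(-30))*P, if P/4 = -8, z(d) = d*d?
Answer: 44160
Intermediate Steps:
z(d) = d²
P = -32 (P = 4*(-8) = -32)
((z(5) + 21)*(-30))*P = ((5² + 21)*(-30))*(-32) = ((25 + 21)*(-30))*(-32) = (46*(-30))*(-32) = -1380*(-32) = 44160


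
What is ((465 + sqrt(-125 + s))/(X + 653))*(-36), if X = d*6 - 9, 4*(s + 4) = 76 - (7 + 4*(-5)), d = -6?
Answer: -4185/152 - 9*I*sqrt(427)/304 ≈ -27.533 - 0.61176*I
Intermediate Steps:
s = 73/4 (s = -4 + (76 - (7 + 4*(-5)))/4 = -4 + (76 - (7 - 20))/4 = -4 + (76 - 1*(-13))/4 = -4 + (76 + 13)/4 = -4 + (1/4)*89 = -4 + 89/4 = 73/4 ≈ 18.250)
X = -45 (X = -6*6 - 9 = -36 - 9 = -45)
((465 + sqrt(-125 + s))/(X + 653))*(-36) = ((465 + sqrt(-125 + 73/4))/(-45 + 653))*(-36) = ((465 + sqrt(-427/4))/608)*(-36) = ((465 + I*sqrt(427)/2)*(1/608))*(-36) = (465/608 + I*sqrt(427)/1216)*(-36) = -4185/152 - 9*I*sqrt(427)/304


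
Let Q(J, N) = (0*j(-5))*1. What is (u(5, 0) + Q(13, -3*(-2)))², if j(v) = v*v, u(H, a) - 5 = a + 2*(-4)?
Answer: 9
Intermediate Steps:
u(H, a) = -3 + a (u(H, a) = 5 + (a + 2*(-4)) = 5 + (a - 8) = 5 + (-8 + a) = -3 + a)
j(v) = v²
Q(J, N) = 0 (Q(J, N) = (0*(-5)²)*1 = (0*25)*1 = 0*1 = 0)
(u(5, 0) + Q(13, -3*(-2)))² = ((-3 + 0) + 0)² = (-3 + 0)² = (-3)² = 9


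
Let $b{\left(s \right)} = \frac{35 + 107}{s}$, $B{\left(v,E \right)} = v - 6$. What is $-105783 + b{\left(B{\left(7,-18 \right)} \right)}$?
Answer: $-105641$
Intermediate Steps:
$B{\left(v,E \right)} = -6 + v$ ($B{\left(v,E \right)} = v - 6 = -6 + v$)
$b{\left(s \right)} = \frac{142}{s}$
$-105783 + b{\left(B{\left(7,-18 \right)} \right)} = -105783 + \frac{142}{-6 + 7} = -105783 + \frac{142}{1} = -105783 + 142 \cdot 1 = -105783 + 142 = -105641$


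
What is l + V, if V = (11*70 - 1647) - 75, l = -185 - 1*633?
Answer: -1770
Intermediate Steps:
l = -818 (l = -185 - 633 = -818)
V = -952 (V = (770 - 1647) - 75 = -877 - 75 = -952)
l + V = -818 - 952 = -1770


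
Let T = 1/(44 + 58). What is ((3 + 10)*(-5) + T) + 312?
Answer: 25195/102 ≈ 247.01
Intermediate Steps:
T = 1/102 ≈ 0.0098039
((3 + 10)*(-5) + T) + 312 = ((3 + 10)*(-5) + 1/102) + 312 = (13*(-5) + 1/102) + 312 = (-65 + 1/102) + 312 = -6629/102 + 312 = 25195/102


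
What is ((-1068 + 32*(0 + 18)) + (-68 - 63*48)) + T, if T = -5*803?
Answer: -7599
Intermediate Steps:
T = -4015
((-1068 + 32*(0 + 18)) + (-68 - 63*48)) + T = ((-1068 + 32*(0 + 18)) + (-68 - 63*48)) - 4015 = ((-1068 + 32*18) + (-68 - 3024)) - 4015 = ((-1068 + 576) - 3092) - 4015 = (-492 - 3092) - 4015 = -3584 - 4015 = -7599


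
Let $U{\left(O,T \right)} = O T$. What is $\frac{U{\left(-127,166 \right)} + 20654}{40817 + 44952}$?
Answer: $- \frac{428}{85769} \approx -0.0049901$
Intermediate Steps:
$\frac{U{\left(-127,166 \right)} + 20654}{40817 + 44952} = \frac{\left(-127\right) 166 + 20654}{40817 + 44952} = \frac{-21082 + 20654}{85769} = \left(-428\right) \frac{1}{85769} = - \frac{428}{85769}$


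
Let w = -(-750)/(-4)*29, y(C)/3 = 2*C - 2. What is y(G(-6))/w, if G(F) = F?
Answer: 28/3625 ≈ 0.0077241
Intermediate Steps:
y(C) = -6 + 6*C (y(C) = 3*(2*C - 2) = 3*(-2 + 2*C) = -6 + 6*C)
w = -10875/2 (w = -(-750)*(-1)/4*29 = -25*15/2*29 = -375/2*29 = -10875/2 ≈ -5437.5)
y(G(-6))/w = (-6 + 6*(-6))/(-10875/2) = (-6 - 36)*(-2/10875) = -42*(-2/10875) = 28/3625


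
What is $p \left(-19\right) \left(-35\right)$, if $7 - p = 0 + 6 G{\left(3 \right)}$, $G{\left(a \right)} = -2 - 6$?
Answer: $36575$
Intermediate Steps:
$G{\left(a \right)} = -8$ ($G{\left(a \right)} = -2 - 6 = -8$)
$p = 55$ ($p = 7 - \left(0 + 6 \left(-8\right)\right) = 7 - \left(0 - 48\right) = 7 - -48 = 7 + 48 = 55$)
$p \left(-19\right) \left(-35\right) = 55 \left(-19\right) \left(-35\right) = \left(-1045\right) \left(-35\right) = 36575$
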